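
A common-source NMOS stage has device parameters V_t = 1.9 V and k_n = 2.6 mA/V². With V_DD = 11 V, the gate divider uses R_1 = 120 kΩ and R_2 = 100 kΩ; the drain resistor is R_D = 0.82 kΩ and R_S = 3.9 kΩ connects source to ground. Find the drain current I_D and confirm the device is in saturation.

V_G = V_DD·R_2/(R_1+R_2) = 11×100/220 = 5 V.
Assume saturation: I_D = (k_n/2)(V_GS − V_t)² with V_GS = V_G − I_D·R_S = 5 − 3.9·I_D.
Substituting gives 19.8·I_D² − 32.4·I_D + 12.5 = 0, with roots I_D = 0.618 or 1.02 mA.
The root I_D = 1.02 mA gives V_GS = 1.01 V ≤ V_t, so take I_D = 0.618 mA.
Then V_GS = 2.59 V and V_DS = V_DD − I_D(R_D+R_S) = 11 − 0.618×4.72 = 8.08 V.
Saturation requires V_DS ≥ V_GS − V_t = 0.69 V; 8.08 ≥ 0.69 ✓.

I_D ≈ 0.62 mA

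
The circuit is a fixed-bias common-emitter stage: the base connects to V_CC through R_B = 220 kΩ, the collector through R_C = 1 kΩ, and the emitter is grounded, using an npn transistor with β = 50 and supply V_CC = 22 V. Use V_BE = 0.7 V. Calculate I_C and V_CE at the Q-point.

Base loop: V_CC = I_B·R_B + V_BE, so I_B = (22 − 0.7)/220 kΩ = 0.0968 mA.
In the active region I_C = β·I_B = 50 × 0.0968 = 4.84 mA.
Collector loop: V_CE = V_CC − I_C·R_C = 22 − 4.84×1 = 17.2 V.
Since V_CE = 17.2 V > V_CE(sat) ≈ 0.2 V, the transistor is in the active region as assumed.

I_C ≈ 4.8 mA, V_CE ≈ 17 V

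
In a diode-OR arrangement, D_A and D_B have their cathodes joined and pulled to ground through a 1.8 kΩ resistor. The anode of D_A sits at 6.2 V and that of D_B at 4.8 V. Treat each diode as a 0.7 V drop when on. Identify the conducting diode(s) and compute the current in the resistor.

Only D_A conducts; I_R ≈ 3.1 mA

Assume both conduct. Then node N would need to be at both 6.2−0.7 = 5.5 V and 4.8−0.7 = 4.1 V, which is impossible.
Assume only D_A conducts: V_N = 6.2 − 0.7 = 5.5 V, so I_R = 5.5/1.8 = 3.06 mA.
Check D_B: its anode-to-cathode voltage is 4.8 − 5.5 = -0.7 V < 0.7 V, so it is off. The assumption is consistent.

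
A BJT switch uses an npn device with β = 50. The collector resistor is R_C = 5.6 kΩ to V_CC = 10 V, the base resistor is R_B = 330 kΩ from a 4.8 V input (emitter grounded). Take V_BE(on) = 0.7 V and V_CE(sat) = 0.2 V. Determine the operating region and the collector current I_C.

Assume active. Base-emitter loop: I_B = (V_BB − V_BE)/R_B = (4.8 − 0.7)/330 = 0.0124 mA.
I_C = β·I_B = 50×0.0124 = 0.621 mA.
V_CE = V_CC − I_C·R_C = 10 − 0.621×5.6 = 6.52 V > V_CE(sat), so the active-region assumption holds.

active; I_C ≈ 0.62 mA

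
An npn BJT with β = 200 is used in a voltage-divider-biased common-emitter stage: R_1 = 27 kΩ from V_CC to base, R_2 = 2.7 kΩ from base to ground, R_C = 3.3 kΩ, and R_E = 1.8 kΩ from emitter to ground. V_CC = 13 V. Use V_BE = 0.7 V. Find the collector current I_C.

I_C ≈ 0.26 mA

Thevenize the base divider: V_Th = V_CC·R_2/(R_1+R_2) = 13×2.7/29.7 = 1.18 V, R_Th = R_1‖R_2 = 2.45 kΩ.
Base-emitter loop: V_Th = I_B·R_Th + V_BE + (β+1)I_B·R_E, so I_B = (1.18 − 0.7) / (2.45 + 201×1.8) = 0.00132 mA.
I_C = β·I_B = 200×0.00132 = 0.265 mA, and I_E = (β+1)I_B = 0.266 mA.
V_CE = V_CC − I_C·R_C − I_E·R_E = 13 − 0.265×3.3 − 0.266×1.8 = 11.6 V.
V_CE = 11.6 V > 0.2 V confirms active-region operation.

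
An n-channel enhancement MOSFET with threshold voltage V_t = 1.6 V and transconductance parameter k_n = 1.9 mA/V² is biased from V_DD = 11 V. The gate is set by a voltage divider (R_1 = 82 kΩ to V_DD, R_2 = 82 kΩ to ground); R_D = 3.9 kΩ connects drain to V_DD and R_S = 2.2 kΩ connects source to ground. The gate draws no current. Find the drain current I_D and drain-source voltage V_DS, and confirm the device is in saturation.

I_D ≈ 1.3 mA, V_DS ≈ 3.4 V

V_G = V_DD·R_2/(R_1+R_2) = 11×82/164 = 5.5 V.
Assume saturation: I_D = (k_n/2)(V_GS − V_t)² with V_GS = V_G − I_D·R_S = 5.5 − 2.2·I_D.
Substituting gives 4.6·I_D² − 17.3·I_D + 14.4 = 0, with roots I_D = 1.25 or 2.51 mA.
The root I_D = 2.51 mA gives V_GS = -0.0261 V ≤ V_t, so take I_D = 1.25 mA.
Then V_GS = 2.75 V and V_DS = V_DD − I_D(R_D+R_S) = 11 − 1.25×6.1 = 3.37 V.
Saturation requires V_DS ≥ V_GS − V_t = 1.15 V; 3.37 ≥ 1.15 ✓.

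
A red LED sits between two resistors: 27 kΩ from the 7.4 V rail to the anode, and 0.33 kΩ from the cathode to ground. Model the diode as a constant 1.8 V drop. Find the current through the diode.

The two resistors are in series with the diode, so KVL gives 7.4 = I·27 + 1.8 + I·0.33.
I = (7.4 − 1.8) / (27 + 0.33) kΩ = 5.6 / 27.3 = 0.205 mA.

I ≈ 0.2 mA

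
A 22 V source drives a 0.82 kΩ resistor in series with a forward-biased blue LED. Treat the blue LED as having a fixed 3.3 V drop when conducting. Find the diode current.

I ≈ 23 mA

KVL around the loop: 22 = V_D + I·R = 3.3 + I × 0.82 kΩ.
So I = (22 − 3.3) / 0.82 kΩ = 18.7 / 0.82 = 22.8 mA.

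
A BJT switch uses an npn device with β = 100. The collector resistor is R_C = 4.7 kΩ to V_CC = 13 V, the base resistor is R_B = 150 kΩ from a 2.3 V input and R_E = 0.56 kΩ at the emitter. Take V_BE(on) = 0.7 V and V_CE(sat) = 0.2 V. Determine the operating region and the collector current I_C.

active; I_C ≈ 0.77 mA

Assume active. Base-emitter loop: I_B = (V_BB − V_BE)/(R_B + (β+1)R_E) = (2.3 − 0.7)/(150 + 101×0.56) = 0.00775 mA.
I_C = β·I_B = 100×0.00775 = 0.775 mA.
V_CE = V_CC − I_C·R_C − I_E·R_E = 13 − 0.775×4.7 − 0.782×0.56 = 8.92 V > V_CE(sat), so the active-region assumption holds.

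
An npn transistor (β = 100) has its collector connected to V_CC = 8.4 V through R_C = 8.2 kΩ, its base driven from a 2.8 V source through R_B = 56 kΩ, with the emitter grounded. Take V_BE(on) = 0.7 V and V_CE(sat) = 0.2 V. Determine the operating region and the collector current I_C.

saturation; I_C ≈ 1 mA

Assume active: I_B = (2.8 − 0.7)/56 = 0.0375 mA, giving I_C = β·I_B = 3.75 mA.
But then V_CE = 8.4 − 3.75×8.2 = -22.3 V < V_CE(sat) = 0.2 V — impossible in the active region.
So the transistor is saturated. With V_CE = 0.2 V, I_C = (V_CC − 0.2)/R_C = 8.2/8.2 = 1 mA.
Check: β·I_B = 3.75 mA > I_C = 1 mA, confirming saturation.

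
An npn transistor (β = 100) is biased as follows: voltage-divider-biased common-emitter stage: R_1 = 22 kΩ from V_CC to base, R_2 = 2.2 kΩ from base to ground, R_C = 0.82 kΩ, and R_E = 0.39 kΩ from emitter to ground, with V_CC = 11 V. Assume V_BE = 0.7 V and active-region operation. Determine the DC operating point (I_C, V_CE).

I_C ≈ 0.72 mA, V_CE ≈ 10 V

Thevenize the base divider: V_Th = V_CC·R_2/(R_1+R_2) = 11×2.2/24.2 = 1 V, R_Th = R_1‖R_2 = 2 kΩ.
Base-emitter loop: V_Th = I_B·R_Th + V_BE + (β+1)I_B·R_E, so I_B = (1 − 0.7) / (2 + 101×0.39) = 0.00725 mA.
I_C = β·I_B = 100×0.00725 = 0.725 mA, and I_E = (β+1)I_B = 0.732 mA.
V_CE = V_CC − I_C·R_C − I_E·R_E = 11 − 0.725×0.82 − 0.732×0.39 = 10.1 V.
V_CE = 10.1 V > 0.2 V confirms active-region operation.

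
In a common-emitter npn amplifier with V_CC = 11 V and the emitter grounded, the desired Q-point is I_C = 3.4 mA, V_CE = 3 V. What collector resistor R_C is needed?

R_C ≈ 2.4 kΩ

Collector loop: V_CC = I_C·R_C + V_CE.
R_C = (V_CC − V_CE)/I_C = (11 − 3)/3.4 = 2.35 kΩ.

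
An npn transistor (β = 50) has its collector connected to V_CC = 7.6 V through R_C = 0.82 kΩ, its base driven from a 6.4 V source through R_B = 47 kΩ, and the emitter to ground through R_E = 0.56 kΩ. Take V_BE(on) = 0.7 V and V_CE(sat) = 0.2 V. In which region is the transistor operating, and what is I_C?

active; I_C ≈ 3.8 mA

Assume active. Base-emitter loop: I_B = (V_BB − V_BE)/(R_B + (β+1)R_E) = (6.4 − 0.7)/(47 + 51×0.56) = 0.0754 mA.
I_C = β·I_B = 50×0.0754 = 3.77 mA.
V_CE = V_CC − I_C·R_C − I_E·R_E = 7.6 − 3.77×0.82 − 3.85×0.56 = 2.35 V > V_CE(sat), so the active-region assumption holds.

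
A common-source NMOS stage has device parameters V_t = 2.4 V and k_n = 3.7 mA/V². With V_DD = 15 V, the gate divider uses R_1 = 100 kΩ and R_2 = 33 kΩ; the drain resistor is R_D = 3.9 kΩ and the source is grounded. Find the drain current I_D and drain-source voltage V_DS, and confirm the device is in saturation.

V_G = V_DD·R_2/(R_1+R_2) = 15×33/133 = 3.72 V. With the source grounded, V_GS = V_G = 3.72 V.
Assume saturation: I_D = (k_n/2)(V_GS − V_t)² = (3.7/2)×(3.72 − 2.4)² = 1.85×1.32² = 3.23 mA.
V_DS = V_DD − I_D·R_D = 15 − 3.23×3.9 = 2.39 V.
Saturation requires V_DS ≥ V_GS − V_t = 1.32 V; 2.39 ≥ 1.32 ✓.

I_D ≈ 3.2 mA, V_DS ≈ 2.4 V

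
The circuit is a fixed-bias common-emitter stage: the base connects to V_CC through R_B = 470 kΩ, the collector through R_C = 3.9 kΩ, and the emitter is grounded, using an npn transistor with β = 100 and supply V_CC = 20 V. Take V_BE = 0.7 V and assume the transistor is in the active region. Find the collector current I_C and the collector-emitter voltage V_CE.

I_C ≈ 4.1 mA, V_CE ≈ 4 V

Base loop: V_CC = I_B·R_B + V_BE, so I_B = (20 − 0.7)/470 kΩ = 0.0411 mA.
In the active region I_C = β·I_B = 100 × 0.0411 = 4.11 mA.
Collector loop: V_CE = V_CC − I_C·R_C = 20 − 4.11×3.9 = 3.99 V.
Since V_CE = 3.99 V > V_CE(sat) ≈ 0.2 V, the transistor is in the active region as assumed.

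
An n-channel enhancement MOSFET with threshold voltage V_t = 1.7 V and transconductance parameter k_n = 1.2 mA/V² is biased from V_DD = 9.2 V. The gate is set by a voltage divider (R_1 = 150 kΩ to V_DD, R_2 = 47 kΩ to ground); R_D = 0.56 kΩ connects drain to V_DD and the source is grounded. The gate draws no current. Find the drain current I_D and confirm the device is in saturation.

I_D ≈ 0.15 mA

V_G = V_DD·R_2/(R_1+R_2) = 9.2×47/197 = 2.19 V. With the source grounded, V_GS = V_G = 2.19 V.
Assume saturation: I_D = (k_n/2)(V_GS − V_t)² = (1.2/2)×(2.19 − 1.7)² = 0.6×0.495² = 0.147 mA.
V_DS = V_DD − I_D·R_D = 9.2 − 0.147×0.56 = 9.12 V.
Saturation requires V_DS ≥ V_GS − V_t = 0.495 V; 9.12 ≥ 0.495 ✓.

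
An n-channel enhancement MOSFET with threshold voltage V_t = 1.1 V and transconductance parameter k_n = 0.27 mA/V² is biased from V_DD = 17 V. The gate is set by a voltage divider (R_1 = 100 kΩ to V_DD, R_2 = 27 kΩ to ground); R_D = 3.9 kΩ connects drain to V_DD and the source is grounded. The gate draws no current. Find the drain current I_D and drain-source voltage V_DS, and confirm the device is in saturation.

I_D ≈ 0.85 mA, V_DS ≈ 14 V

V_G = V_DD·R_2/(R_1+R_2) = 17×27/127 = 3.61 V. With the source grounded, V_GS = V_G = 3.61 V.
Assume saturation: I_D = (k_n/2)(V_GS − V_t)² = (0.27/2)×(3.61 − 1.1)² = 0.135×2.51² = 0.853 mA.
V_DS = V_DD − I_D·R_D = 17 − 0.853×3.9 = 13.7 V.
Saturation requires V_DS ≥ V_GS − V_t = 2.51 V; 13.7 ≥ 2.51 ✓.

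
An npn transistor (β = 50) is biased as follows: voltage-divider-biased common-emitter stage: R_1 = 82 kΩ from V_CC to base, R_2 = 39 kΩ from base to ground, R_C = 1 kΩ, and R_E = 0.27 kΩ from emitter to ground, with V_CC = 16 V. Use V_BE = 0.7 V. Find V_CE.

V_CE ≈ 8.9 V

Thevenize the base divider: V_Th = V_CC·R_2/(R_1+R_2) = 16×39/121 = 5.16 V, R_Th = R_1‖R_2 = 26.4 kΩ.
Base-emitter loop: V_Th = I_B·R_Th + V_BE + (β+1)I_B·R_E, so I_B = (5.16 − 0.7) / (26.4 + 51×0.27) = 0.111 mA.
I_C = β·I_B = 50×0.111 = 5.54 mA, and I_E = (β+1)I_B = 5.65 mA.
V_CE = V_CC − I_C·R_C − I_E·R_E = 16 − 5.54×1 − 5.65×0.27 = 8.93 V.
V_CE = 8.93 V > 0.2 V confirms active-region operation.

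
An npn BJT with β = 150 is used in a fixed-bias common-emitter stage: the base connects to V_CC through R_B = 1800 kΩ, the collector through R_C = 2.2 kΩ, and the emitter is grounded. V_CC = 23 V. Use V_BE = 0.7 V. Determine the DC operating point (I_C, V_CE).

Base loop: V_CC = I_B·R_B + V_BE, so I_B = (23 − 0.7)/1800 kΩ = 0.0124 mA.
In the active region I_C = β·I_B = 150 × 0.0124 = 1.86 mA.
Collector loop: V_CE = V_CC − I_C·R_C = 23 − 1.86×2.2 = 18.9 V.
Since V_CE = 18.9 V > V_CE(sat) ≈ 0.2 V, the transistor is in the active region as assumed.

I_C ≈ 1.9 mA, V_CE ≈ 19 V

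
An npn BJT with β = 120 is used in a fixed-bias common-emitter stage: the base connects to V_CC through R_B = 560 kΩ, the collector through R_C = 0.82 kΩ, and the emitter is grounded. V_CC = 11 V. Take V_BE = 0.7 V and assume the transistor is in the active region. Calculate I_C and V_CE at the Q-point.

Base loop: V_CC = I_B·R_B + V_BE, so I_B = (11 − 0.7)/560 kΩ = 0.0184 mA.
In the active region I_C = β·I_B = 120 × 0.0184 = 2.21 mA.
Collector loop: V_CE = V_CC − I_C·R_C = 11 − 2.21×0.82 = 9.19 V.
Since V_CE = 9.19 V > V_CE(sat) ≈ 0.2 V, the transistor is in the active region as assumed.

I_C ≈ 2.2 mA, V_CE ≈ 9.2 V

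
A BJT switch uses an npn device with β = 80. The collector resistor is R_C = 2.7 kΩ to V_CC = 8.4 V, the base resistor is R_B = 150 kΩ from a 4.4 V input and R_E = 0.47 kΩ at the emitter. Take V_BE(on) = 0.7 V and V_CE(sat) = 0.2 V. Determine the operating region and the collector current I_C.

active; I_C ≈ 1.6 mA

Assume active. Base-emitter loop: I_B = (V_BB − V_BE)/(R_B + (β+1)R_E) = (4.4 − 0.7)/(150 + 81×0.47) = 0.0197 mA.
I_C = β·I_B = 80×0.0197 = 1.57 mA.
V_CE = V_CC − I_C·R_C − I_E·R_E = 8.4 − 1.57×2.7 − 1.59×0.47 = 3.4 V > V_CE(sat), so the active-region assumption holds.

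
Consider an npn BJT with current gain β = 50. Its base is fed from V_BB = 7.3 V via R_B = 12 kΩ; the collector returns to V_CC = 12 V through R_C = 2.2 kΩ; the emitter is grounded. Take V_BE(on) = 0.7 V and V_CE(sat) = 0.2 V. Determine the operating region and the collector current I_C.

Assume active: I_B = (7.3 − 0.7)/12 = 0.55 mA, giving I_C = β·I_B = 27.5 mA.
But then V_CE = 12 − 27.5×2.2 = -48.5 V < V_CE(sat) = 0.2 V — impossible in the active region.
So the transistor is saturated. With V_CE = 0.2 V, I_C = (V_CC − 0.2)/R_C = 11.8/2.2 = 5.36 mA.
Check: β·I_B = 27.5 mA > I_C = 5.36 mA, confirming saturation.

saturation; I_C ≈ 5.4 mA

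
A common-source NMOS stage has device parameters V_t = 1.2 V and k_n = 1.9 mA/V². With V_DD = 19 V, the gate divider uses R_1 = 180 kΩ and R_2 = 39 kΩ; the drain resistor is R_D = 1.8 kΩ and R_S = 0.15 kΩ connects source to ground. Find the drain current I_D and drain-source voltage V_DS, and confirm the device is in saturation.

I_D ≈ 2.9 mA, V_DS ≈ 13 V

V_G = V_DD·R_2/(R_1+R_2) = 19×39/219 = 3.38 V.
Assume saturation: I_D = (k_n/2)(V_GS − V_t)² with V_GS = V_G − I_D·R_S = 3.38 − 0.15·I_D.
Substituting gives 0.0214·I_D² − 1.62·I_D + 4.53 = 0, with roots I_D = 2.9 or 73 mA.
The root I_D = 73 mA gives V_GS = -7.57 V ≤ V_t, so take I_D = 2.9 mA.
Then V_GS = 2.95 V and V_DS = V_DD − I_D(R_D+R_S) = 19 − 2.9×1.95 = 13.3 V.
Saturation requires V_DS ≥ V_GS − V_t = 1.75 V; 13.3 ≥ 1.75 ✓.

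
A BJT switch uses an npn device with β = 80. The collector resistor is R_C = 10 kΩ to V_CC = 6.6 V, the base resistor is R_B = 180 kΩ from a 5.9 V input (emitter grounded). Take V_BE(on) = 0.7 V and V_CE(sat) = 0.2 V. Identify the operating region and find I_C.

saturation; I_C ≈ 0.64 mA

Assume active: I_B = (5.9 − 0.7)/180 = 0.0289 mA, giving I_C = β·I_B = 2.31 mA.
But then V_CE = 6.6 − 2.31×10 = -16.5 V < V_CE(sat) = 0.2 V — impossible in the active region.
So the transistor is saturated. With V_CE = 0.2 V, I_C = (V_CC − 0.2)/R_C = 6.4/10 = 0.64 mA.
Check: β·I_B = 2.31 mA > I_C = 0.64 mA, confirming saturation.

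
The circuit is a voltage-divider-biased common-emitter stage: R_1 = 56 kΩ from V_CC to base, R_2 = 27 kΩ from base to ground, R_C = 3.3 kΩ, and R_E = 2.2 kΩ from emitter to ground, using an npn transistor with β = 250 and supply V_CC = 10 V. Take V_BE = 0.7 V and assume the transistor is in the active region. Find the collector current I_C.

Thevenize the base divider: V_Th = V_CC·R_2/(R_1+R_2) = 10×27/83 = 3.25 V, R_Th = R_1‖R_2 = 18.2 kΩ.
Base-emitter loop: V_Th = I_B·R_Th + V_BE + (β+1)I_B·R_E, so I_B = (3.25 − 0.7) / (18.2 + 251×2.2) = 0.00448 mA.
I_C = β·I_B = 250×0.00448 = 1.12 mA, and I_E = (β+1)I_B = 1.12 mA.
V_CE = V_CC − I_C·R_C − I_E·R_E = 10 − 1.12×3.3 − 1.12×2.2 = 3.84 V.
V_CE = 3.84 V > 0.2 V confirms active-region operation.

I_C ≈ 1.1 mA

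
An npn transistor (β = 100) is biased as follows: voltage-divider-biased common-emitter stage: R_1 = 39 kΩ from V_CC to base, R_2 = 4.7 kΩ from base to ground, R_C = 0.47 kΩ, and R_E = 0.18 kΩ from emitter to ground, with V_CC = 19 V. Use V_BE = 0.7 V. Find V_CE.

V_CE ≈ 15 V

Thevenize the base divider: V_Th = V_CC·R_2/(R_1+R_2) = 19×4.7/43.7 = 2.04 V, R_Th = R_1‖R_2 = 4.19 kΩ.
Base-emitter loop: V_Th = I_B·R_Th + V_BE + (β+1)I_B·R_E, so I_B = (2.04 − 0.7) / (4.19 + 101×0.18) = 0.06 mA.
I_C = β·I_B = 100×0.06 = 6 mA, and I_E = (β+1)I_B = 6.06 mA.
V_CE = V_CC − I_C·R_C − I_E·R_E = 19 − 6×0.47 − 6.06×0.18 = 15.1 V.
V_CE = 15.1 V > 0.2 V confirms active-region operation.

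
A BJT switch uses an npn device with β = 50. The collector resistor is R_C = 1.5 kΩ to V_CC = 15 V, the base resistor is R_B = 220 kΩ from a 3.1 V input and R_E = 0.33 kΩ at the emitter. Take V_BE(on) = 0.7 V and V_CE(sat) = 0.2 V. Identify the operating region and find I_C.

active; I_C ≈ 0.51 mA

Assume active. Base-emitter loop: I_B = (V_BB − V_BE)/(R_B + (β+1)R_E) = (3.1 − 0.7)/(220 + 51×0.33) = 0.0101 mA.
I_C = β·I_B = 50×0.0101 = 0.507 mA.
V_CE = V_CC − I_C·R_C − I_E·R_E = 15 − 0.507×1.5 − 0.517×0.33 = 14.1 V > V_CE(sat), so the active-region assumption holds.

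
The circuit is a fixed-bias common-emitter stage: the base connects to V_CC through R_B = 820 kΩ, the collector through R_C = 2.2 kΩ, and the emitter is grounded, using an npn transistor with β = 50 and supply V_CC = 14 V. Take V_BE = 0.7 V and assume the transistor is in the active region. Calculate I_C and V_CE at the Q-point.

I_C ≈ 0.81 mA, V_CE ≈ 12 V

Base loop: V_CC = I_B·R_B + V_BE, so I_B = (14 − 0.7)/820 kΩ = 0.0162 mA.
In the active region I_C = β·I_B = 50 × 0.0162 = 0.811 mA.
Collector loop: V_CE = V_CC − I_C·R_C = 14 − 0.811×2.2 = 12.2 V.
Since V_CE = 12.2 V > V_CE(sat) ≈ 0.2 V, the transistor is in the active region as assumed.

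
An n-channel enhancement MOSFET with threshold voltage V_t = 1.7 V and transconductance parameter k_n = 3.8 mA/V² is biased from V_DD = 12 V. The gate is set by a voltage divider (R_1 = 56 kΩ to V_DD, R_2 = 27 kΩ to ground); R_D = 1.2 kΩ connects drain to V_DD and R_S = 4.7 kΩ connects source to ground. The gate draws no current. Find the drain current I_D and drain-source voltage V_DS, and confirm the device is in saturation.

I_D ≈ 0.37 mA, V_DS ≈ 9.8 V

V_G = V_DD·R_2/(R_1+R_2) = 12×27/83 = 3.9 V.
Assume saturation: I_D = (k_n/2)(V_GS − V_t)² with V_GS = V_G − I_D·R_S = 3.9 − 4.7·I_D.
Substituting gives 42·I_D² − 40.4·I_D + 9.23 = 0, with roots I_D = 0.374 or 0.587 mA.
The root I_D = 0.587 mA gives V_GS = 1.14 V ≤ V_t, so take I_D = 0.374 mA.
Then V_GS = 2.14 V and V_DS = V_DD − I_D(R_D+R_S) = 12 − 0.374×5.9 = 9.79 V.
Saturation requires V_DS ≥ V_GS − V_t = 0.444 V; 9.79 ≥ 0.444 ✓.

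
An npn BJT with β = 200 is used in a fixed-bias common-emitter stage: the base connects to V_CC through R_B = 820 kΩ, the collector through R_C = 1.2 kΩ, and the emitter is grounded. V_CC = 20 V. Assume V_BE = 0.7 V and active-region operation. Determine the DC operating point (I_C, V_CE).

Base loop: V_CC = I_B·R_B + V_BE, so I_B = (20 − 0.7)/820 kΩ = 0.0235 mA.
In the active region I_C = β·I_B = 200 × 0.0235 = 4.71 mA.
Collector loop: V_CE = V_CC − I_C·R_C = 20 − 4.71×1.2 = 14.4 V.
Since V_CE = 14.4 V > V_CE(sat) ≈ 0.2 V, the transistor is in the active region as assumed.

I_C ≈ 4.7 mA, V_CE ≈ 14 V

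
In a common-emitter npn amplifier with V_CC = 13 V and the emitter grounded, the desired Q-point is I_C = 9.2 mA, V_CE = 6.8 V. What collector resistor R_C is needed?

Collector loop: V_CC = I_C·R_C + V_CE.
R_C = (V_CC − V_CE)/I_C = (13 − 6.8)/9.2 = 0.674 kΩ.

R_C ≈ 0.67 kΩ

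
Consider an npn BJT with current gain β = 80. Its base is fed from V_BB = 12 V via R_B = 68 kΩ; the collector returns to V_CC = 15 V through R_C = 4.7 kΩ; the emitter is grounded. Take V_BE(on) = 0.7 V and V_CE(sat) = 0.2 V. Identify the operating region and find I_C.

saturation; I_C ≈ 3.1 mA

Assume active: I_B = (12 − 0.7)/68 = 0.166 mA, giving I_C = β·I_B = 13.3 mA.
But then V_CE = 15 − 13.3×4.7 = -47.5 V < V_CE(sat) = 0.2 V — impossible in the active region.
So the transistor is saturated. With V_CE = 0.2 V, I_C = (V_CC − 0.2)/R_C = 14.8/4.7 = 3.15 mA.
Check: β·I_B = 13.3 mA > I_C = 3.15 mA, confirming saturation.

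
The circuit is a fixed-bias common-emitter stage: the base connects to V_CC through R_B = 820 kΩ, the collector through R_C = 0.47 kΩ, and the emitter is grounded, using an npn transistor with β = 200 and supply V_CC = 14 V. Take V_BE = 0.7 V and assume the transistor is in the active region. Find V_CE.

Base loop: V_CC = I_B·R_B + V_BE, so I_B = (14 − 0.7)/820 kΩ = 0.0162 mA.
In the active region I_C = β·I_B = 200 × 0.0162 = 3.24 mA.
Collector loop: V_CE = V_CC − I_C·R_C = 14 − 3.24×0.47 = 12.5 V.
Since V_CE = 12.5 V > V_CE(sat) ≈ 0.2 V, the transistor is in the active region as assumed.

V_CE ≈ 12 V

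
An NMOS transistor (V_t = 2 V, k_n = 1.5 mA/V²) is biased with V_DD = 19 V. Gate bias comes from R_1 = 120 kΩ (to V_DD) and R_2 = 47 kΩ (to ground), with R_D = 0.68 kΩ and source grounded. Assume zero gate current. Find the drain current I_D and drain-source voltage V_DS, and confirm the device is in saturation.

V_G = V_DD·R_2/(R_1+R_2) = 19×47/167 = 5.35 V. With the source grounded, V_GS = V_G = 5.35 V.
Assume saturation: I_D = (k_n/2)(V_GS − V_t)² = (1.5/2)×(5.35 − 2)² = 0.75×3.35² = 8.4 mA.
V_DS = V_DD − I_D·R_D = 19 − 8.4×0.68 = 13.3 V.
Saturation requires V_DS ≥ V_GS − V_t = 3.35 V; 13.3 ≥ 3.35 ✓.

I_D ≈ 8.4 mA, V_DS ≈ 13 V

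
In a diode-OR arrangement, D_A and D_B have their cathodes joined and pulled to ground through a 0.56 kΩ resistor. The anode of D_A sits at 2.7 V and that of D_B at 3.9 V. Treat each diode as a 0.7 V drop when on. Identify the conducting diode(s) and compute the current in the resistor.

Only D_B conducts; I_R ≈ 5.7 mA

Assume both conduct. Then node N would need to be at both 2.7−0.7 = 2 V and 3.9−0.7 = 3.2 V, which is impossible.
Assume only D_B conducts: V_N = 3.9 − 0.7 = 3.2 V, so I_R = 3.2/0.56 = 5.71 mA.
Check D_A: its anode-to-cathode voltage is 2.7 − 3.2 = -0.5 V < 0.7 V, so it is off. The assumption is consistent.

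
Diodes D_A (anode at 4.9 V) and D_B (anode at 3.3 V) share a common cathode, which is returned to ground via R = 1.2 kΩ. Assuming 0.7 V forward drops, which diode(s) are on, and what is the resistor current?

Assume both conduct. Then node N would need to be at both 4.9−0.7 = 4.2 V and 3.3−0.7 = 2.6 V, which is impossible.
Assume only D_A conducts: V_N = 4.9 − 0.7 = 4.2 V, so I_R = 4.2/1.2 = 3.5 mA.
Check D_B: its anode-to-cathode voltage is 3.3 − 4.2 = -0.9 V < 0.7 V, so it is off. The assumption is consistent.

Only D_A conducts; I_R ≈ 3.5 mA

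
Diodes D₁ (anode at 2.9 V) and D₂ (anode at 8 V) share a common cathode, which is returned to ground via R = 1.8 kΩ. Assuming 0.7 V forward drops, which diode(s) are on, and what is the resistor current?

Only D₂ conducts; I_R ≈ 4.1 mA

Assume both conduct. Then node N would need to be at both 2.9−0.7 = 2.2 V and 8−0.7 = 7.3 V, which is impossible.
Assume only D₂ conducts: V_N = 8 − 0.7 = 7.3 V, so I_R = 7.3/1.8 = 4.06 mA.
Check D₁: its anode-to-cathode voltage is 2.9 − 7.3 = -4.4 V < 0.7 V, so it is off. The assumption is consistent.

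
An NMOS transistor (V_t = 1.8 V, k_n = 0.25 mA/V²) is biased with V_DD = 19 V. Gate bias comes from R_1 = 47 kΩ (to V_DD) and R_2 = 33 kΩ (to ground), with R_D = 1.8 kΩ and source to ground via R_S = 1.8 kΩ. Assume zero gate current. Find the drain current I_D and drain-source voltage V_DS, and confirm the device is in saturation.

V_G = V_DD·R_2/(R_1+R_2) = 19×33/80 = 7.84 V.
Assume saturation: I_D = (k_n/2)(V_GS − V_t)² with V_GS = V_G − I_D·R_S = 7.84 − 1.8·I_D.
Substituting gives 0.405·I_D² − 3.72·I_D + 4.56 = 0, with roots I_D = 1.46 or 7.72 mA.
The root I_D = 7.72 mA gives V_GS = -6.06 V ≤ V_t, so take I_D = 1.46 mA.
Then V_GS = 5.21 V and V_DS = V_DD − I_D(R_D+R_S) = 19 − 1.46×3.6 = 13.8 V.
Saturation requires V_DS ≥ V_GS − V_t = 3.41 V; 13.8 ≥ 3.41 ✓.

I_D ≈ 1.5 mA, V_DS ≈ 14 V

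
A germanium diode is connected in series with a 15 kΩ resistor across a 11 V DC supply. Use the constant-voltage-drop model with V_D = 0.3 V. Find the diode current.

I ≈ 0.71 mA

KVL around the loop: 11 = V_D + I·R = 0.3 + I × 15 kΩ.
So I = (11 − 0.3) / 15 kΩ = 10.7 / 15 = 0.713 mA.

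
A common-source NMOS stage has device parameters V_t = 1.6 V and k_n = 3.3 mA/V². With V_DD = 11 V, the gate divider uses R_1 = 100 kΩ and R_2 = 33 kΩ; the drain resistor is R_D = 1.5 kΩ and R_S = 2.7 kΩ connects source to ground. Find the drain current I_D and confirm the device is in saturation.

V_G = V_DD·R_2/(R_1+R_2) = 11×33/133 = 2.73 V.
Assume saturation: I_D = (k_n/2)(V_GS − V_t)² with V_GS = V_G − I_D·R_S = 2.73 − 2.7·I_D.
Substituting gives 12·I_D² − 11.1·I_D + 2.1 = 0, with roots I_D = 0.269 or 0.651 mA.
The root I_D = 0.651 mA gives V_GS = 0.972 V ≤ V_t, so take I_D = 0.269 mA.
Then V_GS = 2 V and V_DS = V_DD − I_D(R_D+R_S) = 11 − 0.269×4.2 = 9.87 V.
Saturation requires V_DS ≥ V_GS − V_t = 0.404 V; 9.87 ≥ 0.404 ✓.

I_D ≈ 0.27 mA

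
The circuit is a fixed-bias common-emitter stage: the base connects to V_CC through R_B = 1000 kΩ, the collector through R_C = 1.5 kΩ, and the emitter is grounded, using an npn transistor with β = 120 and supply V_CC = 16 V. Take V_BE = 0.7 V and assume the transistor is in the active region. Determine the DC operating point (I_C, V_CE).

Base loop: V_CC = I_B·R_B + V_BE, so I_B = (16 − 0.7)/1000 kΩ = 0.0153 mA.
In the active region I_C = β·I_B = 120 × 0.0153 = 1.84 mA.
Collector loop: V_CE = V_CC − I_C·R_C = 16 − 1.84×1.5 = 13.2 V.
Since V_CE = 13.2 V > V_CE(sat) ≈ 0.2 V, the transistor is in the active region as assumed.

I_C ≈ 1.8 mA, V_CE ≈ 13 V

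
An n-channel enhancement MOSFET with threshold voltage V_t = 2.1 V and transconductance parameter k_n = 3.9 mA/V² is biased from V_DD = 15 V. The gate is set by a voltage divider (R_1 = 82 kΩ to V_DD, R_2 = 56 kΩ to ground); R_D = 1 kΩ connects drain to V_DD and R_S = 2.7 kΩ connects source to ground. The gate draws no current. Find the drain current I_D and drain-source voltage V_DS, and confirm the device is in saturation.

V_G = V_DD·R_2/(R_1+R_2) = 15×56/138 = 6.09 V.
Assume saturation: I_D = (k_n/2)(V_GS − V_t)² with V_GS = V_G − I_D·R_S = 6.09 − 2.7·I_D.
Substituting gives 14.2·I_D² − 43·I_D + 31 = 0, with roots I_D = 1.19 or 1.84 mA.
The root I_D = 1.84 mA gives V_GS = 1.13 V ≤ V_t, so take I_D = 1.19 mA.
Then V_GS = 2.88 V and V_DS = V_DD − I_D(R_D+R_S) = 15 − 1.19×3.7 = 10.6 V.
Saturation requires V_DS ≥ V_GS − V_t = 0.78 V; 10.6 ≥ 0.78 ✓.

I_D ≈ 1.2 mA, V_DS ≈ 11 V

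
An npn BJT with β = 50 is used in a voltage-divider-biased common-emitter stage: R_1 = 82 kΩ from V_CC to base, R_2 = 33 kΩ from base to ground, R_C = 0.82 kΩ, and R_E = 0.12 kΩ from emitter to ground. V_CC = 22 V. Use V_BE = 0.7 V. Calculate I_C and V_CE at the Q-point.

I_C ≈ 9.5 mA, V_CE ≈ 13 V

Thevenize the base divider: V_Th = V_CC·R_2/(R_1+R_2) = 22×33/115 = 6.31 V, R_Th = R_1‖R_2 = 23.5 kΩ.
Base-emitter loop: V_Th = I_B·R_Th + V_BE + (β+1)I_B·R_E, so I_B = (6.31 − 0.7) / (23.5 + 51×0.12) = 0.189 mA.
I_C = β·I_B = 50×0.189 = 9.47 mA, and I_E = (β+1)I_B = 9.65 mA.
V_CE = V_CC − I_C·R_C − I_E·R_E = 22 − 9.47×0.82 − 9.65×0.12 = 13.1 V.
V_CE = 13.1 V > 0.2 V confirms active-region operation.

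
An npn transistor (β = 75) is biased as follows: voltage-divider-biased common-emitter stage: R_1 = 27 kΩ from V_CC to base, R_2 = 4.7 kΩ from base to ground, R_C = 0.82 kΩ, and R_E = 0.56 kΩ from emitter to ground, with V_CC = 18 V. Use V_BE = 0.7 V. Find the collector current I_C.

Thevenize the base divider: V_Th = V_CC·R_2/(R_1+R_2) = 18×4.7/31.7 = 2.67 V, R_Th = R_1‖R_2 = 4 kΩ.
Base-emitter loop: V_Th = I_B·R_Th + V_BE + (β+1)I_B·R_E, so I_B = (2.67 − 0.7) / (4 + 76×0.56) = 0.0423 mA.
I_C = β·I_B = 75×0.0423 = 3.17 mA, and I_E = (β+1)I_B = 3.21 mA.
V_CE = V_CC − I_C·R_C − I_E·R_E = 18 − 3.17×0.82 − 3.21×0.56 = 13.6 V.
V_CE = 13.6 V > 0.2 V confirms active-region operation.

I_C ≈ 3.2 mA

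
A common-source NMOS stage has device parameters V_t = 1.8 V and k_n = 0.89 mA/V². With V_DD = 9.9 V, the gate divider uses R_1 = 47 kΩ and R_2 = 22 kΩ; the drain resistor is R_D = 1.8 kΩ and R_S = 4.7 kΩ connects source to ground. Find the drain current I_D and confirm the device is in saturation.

I_D ≈ 0.16 mA

V_G = V_DD·R_2/(R_1+R_2) = 9.9×22/69 = 3.16 V.
Assume saturation: I_D = (k_n/2)(V_GS − V_t)² with V_GS = V_G − I_D·R_S = 3.16 − 4.7·I_D.
Substituting gives 9.83·I_D² − 6.67·I_D + 0.819 = 0, with roots I_D = 0.161 or 0.518 mA.
The root I_D = 0.518 mA gives V_GS = 0.721 V ≤ V_t, so take I_D = 0.161 mA.
Then V_GS = 2.4 V and V_DS = V_DD − I_D(R_D+R_S) = 9.9 − 0.161×6.5 = 8.86 V.
Saturation requires V_DS ≥ V_GS − V_t = 0.601 V; 8.86 ≥ 0.601 ✓.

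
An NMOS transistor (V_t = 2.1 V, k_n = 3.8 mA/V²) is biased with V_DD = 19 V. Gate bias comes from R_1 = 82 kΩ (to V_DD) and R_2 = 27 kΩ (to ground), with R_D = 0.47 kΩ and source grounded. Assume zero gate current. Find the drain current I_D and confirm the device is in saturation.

V_G = V_DD·R_2/(R_1+R_2) = 19×27/109 = 4.71 V. With the source grounded, V_GS = V_G = 4.71 V.
Assume saturation: I_D = (k_n/2)(V_GS − V_t)² = (3.8/2)×(4.71 − 2.1)² = 1.9×2.61² = 12.9 mA.
V_DS = V_DD − I_D·R_D = 19 − 12.9×0.47 = 12.9 V.
Saturation requires V_DS ≥ V_GS − V_t = 2.61 V; 12.9 ≥ 2.61 ✓.

I_D ≈ 13 mA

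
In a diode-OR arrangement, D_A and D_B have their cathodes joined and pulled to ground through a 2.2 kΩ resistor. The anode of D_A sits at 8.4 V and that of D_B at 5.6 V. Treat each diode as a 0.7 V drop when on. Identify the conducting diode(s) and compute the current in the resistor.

Assume both conduct. Then node N would need to be at both 8.4−0.7 = 7.7 V and 5.6−0.7 = 4.9 V, which is impossible.
Assume only D_A conducts: V_N = 8.4 − 0.7 = 7.7 V, so I_R = 7.7/2.2 = 3.5 mA.
Check D_B: its anode-to-cathode voltage is 5.6 − 7.7 = -2.1 V < 0.7 V, so it is off. The assumption is consistent.

Only D_A conducts; I_R ≈ 3.5 mA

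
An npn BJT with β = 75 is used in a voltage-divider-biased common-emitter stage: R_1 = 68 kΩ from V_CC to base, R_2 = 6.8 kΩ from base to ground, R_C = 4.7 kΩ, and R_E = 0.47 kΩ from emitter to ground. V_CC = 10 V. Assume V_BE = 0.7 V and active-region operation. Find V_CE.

Thevenize the base divider: V_Th = V_CC·R_2/(R_1+R_2) = 10×6.8/74.8 = 0.909 V, R_Th = R_1‖R_2 = 6.18 kΩ.
Base-emitter loop: V_Th = I_B·R_Th + V_BE + (β+1)I_B·R_E, so I_B = (0.909 − 0.7) / (6.18 + 76×0.47) = 0.00499 mA.
I_C = β·I_B = 75×0.00499 = 0.374 mA, and I_E = (β+1)I_B = 0.379 mA.
V_CE = V_CC − I_C·R_C − I_E·R_E = 10 − 0.374×4.7 − 0.379×0.47 = 8.06 V.
V_CE = 8.06 V > 0.2 V confirms active-region operation.

V_CE ≈ 8.1 V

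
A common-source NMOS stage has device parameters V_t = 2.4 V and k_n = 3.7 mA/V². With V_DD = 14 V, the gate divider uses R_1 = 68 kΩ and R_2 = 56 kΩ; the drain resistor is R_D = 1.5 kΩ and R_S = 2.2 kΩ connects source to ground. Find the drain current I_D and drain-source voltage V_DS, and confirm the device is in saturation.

I_D ≈ 1.4 mA, V_DS ≈ 8.9 V

V_G = V_DD·R_2/(R_1+R_2) = 14×56/124 = 6.32 V.
Assume saturation: I_D = (k_n/2)(V_GS − V_t)² with V_GS = V_G − I_D·R_S = 6.32 − 2.2·I_D.
Substituting gives 8.95·I_D² − 32.9·I_D + 28.5 = 0, with roots I_D = 1.39 or 2.29 mA.
The root I_D = 2.29 mA gives V_GS = 1.29 V ≤ V_t, so take I_D = 1.39 mA.
Then V_GS = 3.27 V and V_DS = V_DD − I_D(R_D+R_S) = 14 − 1.39×3.7 = 8.86 V.
Saturation requires V_DS ≥ V_GS − V_t = 0.867 V; 8.86 ≥ 0.867 ✓.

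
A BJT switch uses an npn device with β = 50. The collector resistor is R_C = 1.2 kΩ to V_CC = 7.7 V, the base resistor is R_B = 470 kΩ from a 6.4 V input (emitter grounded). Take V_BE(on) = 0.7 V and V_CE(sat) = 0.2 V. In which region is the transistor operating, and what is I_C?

active; I_C ≈ 0.61 mA

Assume active. Base-emitter loop: I_B = (V_BB − V_BE)/R_B = (6.4 − 0.7)/470 = 0.0121 mA.
I_C = β·I_B = 50×0.0121 = 0.606 mA.
V_CE = V_CC − I_C·R_C = 7.7 − 0.606×1.2 = 6.97 V > V_CE(sat), so the active-region assumption holds.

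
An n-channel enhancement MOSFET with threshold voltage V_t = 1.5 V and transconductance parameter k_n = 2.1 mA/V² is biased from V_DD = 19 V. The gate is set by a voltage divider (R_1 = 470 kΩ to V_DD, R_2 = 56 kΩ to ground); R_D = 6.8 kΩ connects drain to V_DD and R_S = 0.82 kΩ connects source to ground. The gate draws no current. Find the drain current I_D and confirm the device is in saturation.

I_D ≈ 0.16 mA

V_G = V_DD·R_2/(R_1+R_2) = 19×56/526 = 2.02 V.
Assume saturation: I_D = (k_n/2)(V_GS − V_t)² with V_GS = V_G − I_D·R_S = 2.02 − 0.82·I_D.
Substituting gives 0.706·I_D² − 1.9·I_D + 0.287 = 0, with roots I_D = 0.161 or 2.53 mA.
The root I_D = 2.53 mA gives V_GS = -0.0525 V ≤ V_t, so take I_D = 0.161 mA.
Then V_GS = 1.89 V and V_DS = V_DD − I_D(R_D+R_S) = 19 − 0.161×7.62 = 17.8 V.
Saturation requires V_DS ≥ V_GS − V_t = 0.391 V; 17.8 ≥ 0.391 ✓.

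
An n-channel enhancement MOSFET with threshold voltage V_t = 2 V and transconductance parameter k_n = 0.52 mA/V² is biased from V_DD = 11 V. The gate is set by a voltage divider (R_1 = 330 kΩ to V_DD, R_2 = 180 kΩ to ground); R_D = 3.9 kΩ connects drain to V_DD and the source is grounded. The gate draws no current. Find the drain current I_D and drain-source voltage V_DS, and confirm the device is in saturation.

V_G = V_DD·R_2/(R_1+R_2) = 11×180/510 = 3.88 V. With the source grounded, V_GS = V_G = 3.88 V.
Assume saturation: I_D = (k_n/2)(V_GS − V_t)² = (0.52/2)×(3.88 − 2)² = 0.26×1.88² = 0.921 mA.
V_DS = V_DD − I_D·R_D = 11 − 0.921×3.9 = 7.41 V.
Saturation requires V_DS ≥ V_GS − V_t = 1.88 V; 7.41 ≥ 1.88 ✓.

I_D ≈ 0.92 mA, V_DS ≈ 7.4 V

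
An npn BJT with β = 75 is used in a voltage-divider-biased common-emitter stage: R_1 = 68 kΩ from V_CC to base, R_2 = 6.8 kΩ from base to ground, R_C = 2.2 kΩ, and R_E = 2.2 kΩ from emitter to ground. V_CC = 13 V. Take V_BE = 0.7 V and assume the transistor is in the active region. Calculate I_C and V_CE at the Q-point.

Thevenize the base divider: V_Th = V_CC·R_2/(R_1+R_2) = 13×6.8/74.8 = 1.18 V, R_Th = R_1‖R_2 = 6.18 kΩ.
Base-emitter loop: V_Th = I_B·R_Th + V_BE + (β+1)I_B·R_E, so I_B = (1.18 − 0.7) / (6.18 + 76×2.2) = 0.00278 mA.
I_C = β·I_B = 75×0.00278 = 0.208 mA, and I_E = (β+1)I_B = 0.211 mA.
V_CE = V_CC − I_C·R_C − I_E·R_E = 13 − 0.208×2.2 − 0.211×2.2 = 12.1 V.
V_CE = 12.1 V > 0.2 V confirms active-region operation.

I_C ≈ 0.21 mA, V_CE ≈ 12 V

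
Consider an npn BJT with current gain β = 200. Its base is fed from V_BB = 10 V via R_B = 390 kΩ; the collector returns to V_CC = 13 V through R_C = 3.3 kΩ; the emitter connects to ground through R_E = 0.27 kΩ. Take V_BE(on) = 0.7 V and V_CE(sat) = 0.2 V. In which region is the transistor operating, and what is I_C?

saturation; I_C ≈ 3.6 mA

Assume active: I_B = (10 − 0.7)/(390 + 201×0.27) = 0.0209 mA, I_C = β·I_B = 4.19 mA.
Then V_CE = 13 − 4.19×3.3 − 4.21×0.27 = -1.95 V < 0.2 V — the active assumption fails.
Re-solve with V_CE = 0.2 V. KCL at the emitter: V_E/R_E = (V_BB−0.7−V_E)/R_B + (V_CC−0.2−V_E)/R_C, giving V_E = 0.973 V.
I_C = (V_CC − 0.2 − V_E)/R_C = (12.8 − 0.973)/3.3 = 3.58 mA.
Check: I_B = (9.3 − 0.973)/390 = 0.0214 mA, and β·I_B = 4.27 mA > I_C, confirming saturation.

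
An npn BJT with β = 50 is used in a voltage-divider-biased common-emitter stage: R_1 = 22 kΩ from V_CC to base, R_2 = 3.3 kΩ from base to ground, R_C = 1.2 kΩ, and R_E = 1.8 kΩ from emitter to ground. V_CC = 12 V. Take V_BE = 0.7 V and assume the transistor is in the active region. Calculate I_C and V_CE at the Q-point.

Thevenize the base divider: V_Th = V_CC·R_2/(R_1+R_2) = 12×3.3/25.3 = 1.57 V, R_Th = R_1‖R_2 = 2.87 kΩ.
Base-emitter loop: V_Th = I_B·R_Th + V_BE + (β+1)I_B·R_E, so I_B = (1.57 − 0.7) / (2.87 + 51×1.8) = 0.00914 mA.
I_C = β·I_B = 50×0.00914 = 0.457 mA, and I_E = (β+1)I_B = 0.466 mA.
V_CE = V_CC − I_C·R_C − I_E·R_E = 12 − 0.457×1.2 − 0.466×1.8 = 10.6 V.
V_CE = 10.6 V > 0.2 V confirms active-region operation.

I_C ≈ 0.46 mA, V_CE ≈ 11 V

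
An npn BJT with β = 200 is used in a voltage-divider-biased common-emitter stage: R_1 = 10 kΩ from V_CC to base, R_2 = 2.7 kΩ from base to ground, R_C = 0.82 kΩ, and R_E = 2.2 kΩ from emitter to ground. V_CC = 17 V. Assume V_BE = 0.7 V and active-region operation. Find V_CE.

Thevenize the base divider: V_Th = V_CC·R_2/(R_1+R_2) = 17×2.7/12.7 = 3.61 V, R_Th = R_1‖R_2 = 2.13 kΩ.
Base-emitter loop: V_Th = I_B·R_Th + V_BE + (β+1)I_B·R_E, so I_B = (3.61 − 0.7) / (2.13 + 201×2.2) = 0.00656 mA.
I_C = β·I_B = 200×0.00656 = 1.31 mA, and I_E = (β+1)I_B = 1.32 mA.
V_CE = V_CC − I_C·R_C − I_E·R_E = 17 − 1.31×0.82 − 1.32×2.2 = 13 V.
V_CE = 13 V > 0.2 V confirms active-region operation.

V_CE ≈ 13 V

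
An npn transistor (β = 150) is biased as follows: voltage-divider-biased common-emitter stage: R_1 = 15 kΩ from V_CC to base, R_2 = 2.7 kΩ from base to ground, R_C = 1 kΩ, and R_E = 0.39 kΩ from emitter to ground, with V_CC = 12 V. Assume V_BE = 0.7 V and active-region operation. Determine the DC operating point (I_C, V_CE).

Thevenize the base divider: V_Th = V_CC·R_2/(R_1+R_2) = 12×2.7/17.7 = 1.83 V, R_Th = R_1‖R_2 = 2.29 kΩ.
Base-emitter loop: V_Th = I_B·R_Th + V_BE + (β+1)I_B·R_E, so I_B = (1.83 − 0.7) / (2.29 + 151×0.39) = 0.0185 mA.
I_C = β·I_B = 150×0.0185 = 2.77 mA, and I_E = (β+1)I_B = 2.79 mA.
V_CE = V_CC − I_C·R_C − I_E·R_E = 12 − 2.77×1 − 2.79×0.39 = 8.14 V.
V_CE = 8.14 V > 0.2 V confirms active-region operation.

I_C ≈ 2.8 mA, V_CE ≈ 8.1 V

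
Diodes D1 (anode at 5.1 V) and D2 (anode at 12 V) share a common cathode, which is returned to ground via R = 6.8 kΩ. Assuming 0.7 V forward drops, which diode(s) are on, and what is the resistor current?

Assume both conduct. Then node N would need to be at both 5.1−0.7 = 4.4 V and 12−0.7 = 11.3 V, which is impossible.
Assume only D2 conducts: V_N = 12 − 0.7 = 11.3 V, so I_R = 11.3/6.8 = 1.66 mA.
Check D1: its anode-to-cathode voltage is 5.1 − 11.3 = -6.2 V < 0.7 V, so it is off. The assumption is consistent.

Only D2 conducts; I_R ≈ 1.7 mA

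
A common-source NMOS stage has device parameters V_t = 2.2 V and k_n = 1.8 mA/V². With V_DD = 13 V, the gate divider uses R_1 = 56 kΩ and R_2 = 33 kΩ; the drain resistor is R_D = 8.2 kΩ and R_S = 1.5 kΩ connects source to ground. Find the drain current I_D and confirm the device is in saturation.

I_D ≈ 1 mA

V_G = V_DD·R_2/(R_1+R_2) = 13×33/89 = 4.82 V.
Assume saturation: I_D = (k_n/2)(V_GS − V_t)² with V_GS = V_G − I_D·R_S = 4.82 − 1.5·I_D.
Substituting gives 2.03·I_D² − 8.07·I_D + 6.18 = 0, with roots I_D = 1.03 or 2.95 mA.
The root I_D = 2.95 mA gives V_GS = 0.388 V ≤ V_t, so take I_D = 1.03 mA.
Then V_GS = 3.27 V and V_DS = V_DD − I_D(R_D+R_S) = 13 − 1.03×9.7 = 2.98 V.
Saturation requires V_DS ≥ V_GS − V_t = 1.07 V; 2.98 ≥ 1.07 ✓.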